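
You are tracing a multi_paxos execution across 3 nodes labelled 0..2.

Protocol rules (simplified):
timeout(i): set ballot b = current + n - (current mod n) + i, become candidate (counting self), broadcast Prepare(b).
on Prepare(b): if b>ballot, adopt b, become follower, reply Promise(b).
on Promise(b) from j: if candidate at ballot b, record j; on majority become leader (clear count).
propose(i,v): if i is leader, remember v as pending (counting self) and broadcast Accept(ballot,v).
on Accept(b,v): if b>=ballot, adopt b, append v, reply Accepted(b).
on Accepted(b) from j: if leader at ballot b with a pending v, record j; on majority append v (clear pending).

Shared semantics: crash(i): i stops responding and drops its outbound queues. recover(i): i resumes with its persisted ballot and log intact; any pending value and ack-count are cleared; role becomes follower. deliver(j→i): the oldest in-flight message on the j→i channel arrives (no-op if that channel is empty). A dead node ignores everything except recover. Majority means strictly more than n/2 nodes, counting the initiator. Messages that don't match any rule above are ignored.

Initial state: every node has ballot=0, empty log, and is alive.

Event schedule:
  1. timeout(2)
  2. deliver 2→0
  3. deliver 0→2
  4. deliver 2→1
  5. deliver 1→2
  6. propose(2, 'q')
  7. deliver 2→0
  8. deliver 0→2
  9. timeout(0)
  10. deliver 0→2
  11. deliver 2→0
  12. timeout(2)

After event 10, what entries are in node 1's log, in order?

empty

after 1 — timeout(2): n2:cand/b5/[-]
after 2 — deliver 2→0: n0:foll/b5/[-]
after 3 — deliver 0→2: n2:lead/b5/[-]
after 4 — deliver 2→1: n1:foll/b5/[-]
after 5 — deliver 1→2: ·
after 6 — propose(2,'q'): ·
after 7 — deliver 2→0: n0:foll/b5/[q]
after 8 — deliver 0→2: n2:lead/b5/[q]
after 9 — timeout(0): n0:cand/b6/[q]
after 10 — deliver 0→2: n2:foll/b6/[q]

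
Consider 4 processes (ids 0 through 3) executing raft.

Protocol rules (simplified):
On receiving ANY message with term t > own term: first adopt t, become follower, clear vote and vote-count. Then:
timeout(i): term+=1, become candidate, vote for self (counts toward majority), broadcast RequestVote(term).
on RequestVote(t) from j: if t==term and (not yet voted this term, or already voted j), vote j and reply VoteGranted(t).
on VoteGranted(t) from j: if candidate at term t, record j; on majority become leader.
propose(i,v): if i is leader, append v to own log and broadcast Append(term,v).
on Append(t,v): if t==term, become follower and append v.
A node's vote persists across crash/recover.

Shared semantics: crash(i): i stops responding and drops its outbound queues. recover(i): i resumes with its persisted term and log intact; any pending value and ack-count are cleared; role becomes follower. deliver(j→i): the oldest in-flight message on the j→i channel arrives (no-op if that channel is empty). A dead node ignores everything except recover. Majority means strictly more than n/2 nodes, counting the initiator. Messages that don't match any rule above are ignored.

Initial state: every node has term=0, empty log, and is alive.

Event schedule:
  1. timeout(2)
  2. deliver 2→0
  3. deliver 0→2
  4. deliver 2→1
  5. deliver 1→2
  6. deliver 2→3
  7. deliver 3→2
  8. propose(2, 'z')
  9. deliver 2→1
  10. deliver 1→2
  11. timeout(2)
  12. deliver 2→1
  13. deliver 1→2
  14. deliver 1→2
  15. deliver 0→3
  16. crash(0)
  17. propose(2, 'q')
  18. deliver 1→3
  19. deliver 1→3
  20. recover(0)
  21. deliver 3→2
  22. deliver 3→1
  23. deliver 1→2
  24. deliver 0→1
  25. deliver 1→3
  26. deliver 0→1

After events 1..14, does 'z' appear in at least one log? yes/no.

[1] timeout(2) → N2(cand t1 [-])
[2] deliver 2→0 → N0(foll t1 [-])
[3] deliver 0→2 → ∅
[4] deliver 2→1 → N1(foll t1 [-])
[5] deliver 1→2 → N2(lead t1 [-])
[6] deliver 2→3 → N3(foll t1 [-])
[7] deliver 3→2 → ∅
[8] propose(2,'z') → N2(lead t1 [z])
[9] deliver 2→1 → N1(foll t1 [z])
[10] deliver 1→2 → ∅
[11] timeout(2) → N2(cand t2 [z])
[12] deliver 2→1 → N1(foll t2 [z])
[13] deliver 1→2 → ∅
[14] deliver 1→2 → ∅

yes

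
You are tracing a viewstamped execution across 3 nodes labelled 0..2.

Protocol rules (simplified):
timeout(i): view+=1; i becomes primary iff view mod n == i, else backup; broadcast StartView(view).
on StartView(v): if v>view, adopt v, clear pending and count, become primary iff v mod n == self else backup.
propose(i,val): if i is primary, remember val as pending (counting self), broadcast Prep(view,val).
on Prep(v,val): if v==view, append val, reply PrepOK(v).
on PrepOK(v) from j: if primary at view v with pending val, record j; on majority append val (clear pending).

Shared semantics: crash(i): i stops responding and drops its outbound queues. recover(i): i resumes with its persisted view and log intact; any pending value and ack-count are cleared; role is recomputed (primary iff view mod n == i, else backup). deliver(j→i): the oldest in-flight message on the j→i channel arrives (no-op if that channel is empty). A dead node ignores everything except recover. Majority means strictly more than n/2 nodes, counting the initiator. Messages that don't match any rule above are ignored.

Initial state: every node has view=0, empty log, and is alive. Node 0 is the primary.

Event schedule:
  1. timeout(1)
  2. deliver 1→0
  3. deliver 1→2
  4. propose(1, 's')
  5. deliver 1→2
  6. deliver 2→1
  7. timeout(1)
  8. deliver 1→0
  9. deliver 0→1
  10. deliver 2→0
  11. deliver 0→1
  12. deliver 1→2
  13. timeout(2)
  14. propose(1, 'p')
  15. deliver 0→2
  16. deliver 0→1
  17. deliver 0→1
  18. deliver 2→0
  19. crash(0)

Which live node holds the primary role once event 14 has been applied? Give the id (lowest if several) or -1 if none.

[1] timeout(1) → N1(prim v1 [-])
[2] deliver 1→0 → N0(back v1 [-])
[3] deliver 1→2 → N2(back v1 [-])
[4] propose(1,'s') → ∅
[5] deliver 1→2 → N2(back v1 [s])
[6] deliver 2→1 → N1(prim v1 [s])
[7] timeout(1) → N1(back v2 [s])
[8] deliver 1→0 → N0(back v1 [s])
[9] deliver 0→1 → ∅
[10] deliver 2→0 → ∅
[11] deliver 0→1 → ∅
[12] deliver 1→2 → N2(prim v2 [s])
[13] timeout(2) → N2(back v3 [s])
[14] propose(1,'p') → ∅

-1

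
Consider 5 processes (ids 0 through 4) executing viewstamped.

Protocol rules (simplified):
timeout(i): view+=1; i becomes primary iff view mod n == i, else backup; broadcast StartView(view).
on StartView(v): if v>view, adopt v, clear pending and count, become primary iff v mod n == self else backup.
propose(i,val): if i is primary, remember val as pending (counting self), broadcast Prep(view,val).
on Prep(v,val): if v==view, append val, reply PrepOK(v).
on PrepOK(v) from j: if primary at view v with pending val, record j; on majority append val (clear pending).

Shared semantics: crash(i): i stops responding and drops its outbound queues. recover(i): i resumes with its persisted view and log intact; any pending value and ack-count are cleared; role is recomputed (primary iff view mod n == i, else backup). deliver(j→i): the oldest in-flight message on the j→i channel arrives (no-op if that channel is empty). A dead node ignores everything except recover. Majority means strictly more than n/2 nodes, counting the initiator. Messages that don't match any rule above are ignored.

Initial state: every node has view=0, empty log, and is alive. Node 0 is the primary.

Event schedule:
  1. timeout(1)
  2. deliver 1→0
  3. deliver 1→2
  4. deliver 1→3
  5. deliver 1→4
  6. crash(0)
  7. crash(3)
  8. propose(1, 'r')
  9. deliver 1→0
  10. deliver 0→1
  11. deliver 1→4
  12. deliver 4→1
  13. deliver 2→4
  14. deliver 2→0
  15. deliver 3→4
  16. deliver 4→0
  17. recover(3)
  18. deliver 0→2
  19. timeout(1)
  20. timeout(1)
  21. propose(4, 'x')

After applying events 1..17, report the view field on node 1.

[1] timeout(1) → N1(prim v1 [-])
[2] deliver 1→0 → N0(back v1 [-])
[3] deliver 1→2 → N2(back v1 [-])
[4] deliver 1→3 → N3(back v1 [-])
[5] deliver 1→4 → N4(back v1 [-])
[6] crash(0) → N0(✗back v1 [-])
[7] crash(3) → N3(✗back v1 [-])
[8] propose(1,'r') → ∅
[9] deliver 1→0 → ∅
[10] deliver 0→1 → ∅
[11] deliver 1→4 → N4(back v1 [r])
[12] deliver 4→1 → ∅
[13] deliver 2→4 → ∅
[14] deliver 2→0 → ∅
[15] deliver 3→4 → ∅
[16] deliver 4→0 → ∅
[17] recover(3) → N3(back v1 [-])

1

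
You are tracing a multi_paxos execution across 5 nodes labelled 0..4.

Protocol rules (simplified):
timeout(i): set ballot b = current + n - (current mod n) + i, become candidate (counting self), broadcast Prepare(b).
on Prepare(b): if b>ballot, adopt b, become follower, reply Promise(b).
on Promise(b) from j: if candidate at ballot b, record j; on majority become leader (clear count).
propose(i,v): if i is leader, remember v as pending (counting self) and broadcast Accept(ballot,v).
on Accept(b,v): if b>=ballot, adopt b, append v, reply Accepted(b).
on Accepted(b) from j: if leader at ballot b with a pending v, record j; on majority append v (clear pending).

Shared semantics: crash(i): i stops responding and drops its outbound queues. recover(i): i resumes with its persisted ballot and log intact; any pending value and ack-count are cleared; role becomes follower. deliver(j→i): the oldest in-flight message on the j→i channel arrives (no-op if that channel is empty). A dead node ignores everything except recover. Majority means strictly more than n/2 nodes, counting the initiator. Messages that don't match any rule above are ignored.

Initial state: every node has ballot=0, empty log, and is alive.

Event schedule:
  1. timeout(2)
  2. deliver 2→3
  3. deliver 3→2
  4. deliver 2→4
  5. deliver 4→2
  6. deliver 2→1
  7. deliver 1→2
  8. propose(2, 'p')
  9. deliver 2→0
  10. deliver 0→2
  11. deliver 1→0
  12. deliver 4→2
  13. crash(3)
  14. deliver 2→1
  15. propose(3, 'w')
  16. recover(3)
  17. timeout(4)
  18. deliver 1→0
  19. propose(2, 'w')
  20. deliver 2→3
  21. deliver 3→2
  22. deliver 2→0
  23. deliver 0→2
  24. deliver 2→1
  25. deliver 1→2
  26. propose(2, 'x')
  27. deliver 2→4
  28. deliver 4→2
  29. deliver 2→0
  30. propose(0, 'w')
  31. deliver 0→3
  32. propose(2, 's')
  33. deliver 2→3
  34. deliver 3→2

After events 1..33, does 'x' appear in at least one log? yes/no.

no

1. timeout(2):  <2:cand b7 ->
2. deliver 2→3:  <3:foll b7 ->
3. deliver 3→2:  nop
4. deliver 2→4:  <4:foll b7 ->
5. deliver 4→2:  <2:lead b7 ->
6. deliver 2→1:  <1:foll b7 ->
7. deliver 1→2:  nop
8. propose(2,'p'):  nop
9. deliver 2→0:  <0:foll b7 ->
10. deliver 0→2:  nop
11. deliver 1→0:  nop
12. deliver 4→2:  nop
13. crash(3):  <3:✗foll b7 ->
14. deliver 2→1:  <1:foll b7 p>
15. propose(3,'w'):  nop
16. recover(3):  <3:foll b7 ->
17. timeout(4):  <4:cand b14 ->
18. deliver 1→0:  nop
19. propose(2,'w'):  nop
20. deliver 2→3:  <3:foll b7 p>
21. deliver 3→2:  nop
22. deliver 2→0:  <0:foll b7 p>
23. deliver 0→2:  <2:lead b7 w>
24. deliver 2→1:  <1:foll b7 p,w>
25. deliver 1→2:  nop
26. propose(2,'x'):  nop
27. deliver 2→4:  nop
28. deliver 4→2:  <2:foll b14 w>
29. deliver 2→0:  <0:foll b7 p,w>
30. propose(0,'w'):  nop
31. deliver 0→3:  nop
32. propose(2,'s'):  nop
33. deliver 2→3:  <3:foll b7 p,w>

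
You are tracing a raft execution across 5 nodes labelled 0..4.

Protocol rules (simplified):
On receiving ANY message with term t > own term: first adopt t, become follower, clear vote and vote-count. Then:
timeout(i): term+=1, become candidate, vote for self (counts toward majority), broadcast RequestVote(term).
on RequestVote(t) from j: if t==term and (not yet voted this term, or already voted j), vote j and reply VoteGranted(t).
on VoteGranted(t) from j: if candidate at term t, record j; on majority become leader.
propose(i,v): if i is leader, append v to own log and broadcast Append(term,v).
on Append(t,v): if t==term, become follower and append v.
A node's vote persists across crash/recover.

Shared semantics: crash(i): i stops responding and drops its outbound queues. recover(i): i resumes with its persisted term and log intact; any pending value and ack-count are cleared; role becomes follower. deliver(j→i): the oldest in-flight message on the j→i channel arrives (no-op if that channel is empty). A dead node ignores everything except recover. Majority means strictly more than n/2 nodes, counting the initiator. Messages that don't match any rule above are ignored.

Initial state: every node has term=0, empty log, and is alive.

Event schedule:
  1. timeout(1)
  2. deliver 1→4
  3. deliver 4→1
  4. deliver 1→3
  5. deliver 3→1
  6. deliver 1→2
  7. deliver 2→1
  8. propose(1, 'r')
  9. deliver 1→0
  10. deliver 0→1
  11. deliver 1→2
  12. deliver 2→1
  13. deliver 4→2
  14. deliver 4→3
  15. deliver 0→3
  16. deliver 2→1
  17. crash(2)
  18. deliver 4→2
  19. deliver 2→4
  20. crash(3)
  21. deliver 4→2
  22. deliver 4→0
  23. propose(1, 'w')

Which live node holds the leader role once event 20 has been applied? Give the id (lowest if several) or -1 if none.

1

[1] timeout(1) → N1(cand t1 [-])
[2] deliver 1→4 → N4(foll t1 [-])
[3] deliver 4→1 → ∅
[4] deliver 1→3 → N3(foll t1 [-])
[5] deliver 3→1 → N1(lead t1 [-])
[6] deliver 1→2 → N2(foll t1 [-])
[7] deliver 2→1 → ∅
[8] propose(1,'r') → N1(lead t1 [r])
[9] deliver 1→0 → N0(foll t1 [-])
[10] deliver 0→1 → ∅
[11] deliver 1→2 → N2(foll t1 [r])
[12] deliver 2→1 → ∅
[13] deliver 4→2 → ∅
[14] deliver 4→3 → ∅
[15] deliver 0→3 → ∅
[16] deliver 2→1 → ∅
[17] crash(2) → N2(✗foll t1 [r])
[18] deliver 4→2 → ∅
[19] deliver 2→4 → ∅
[20] crash(3) → N3(✗foll t1 [-])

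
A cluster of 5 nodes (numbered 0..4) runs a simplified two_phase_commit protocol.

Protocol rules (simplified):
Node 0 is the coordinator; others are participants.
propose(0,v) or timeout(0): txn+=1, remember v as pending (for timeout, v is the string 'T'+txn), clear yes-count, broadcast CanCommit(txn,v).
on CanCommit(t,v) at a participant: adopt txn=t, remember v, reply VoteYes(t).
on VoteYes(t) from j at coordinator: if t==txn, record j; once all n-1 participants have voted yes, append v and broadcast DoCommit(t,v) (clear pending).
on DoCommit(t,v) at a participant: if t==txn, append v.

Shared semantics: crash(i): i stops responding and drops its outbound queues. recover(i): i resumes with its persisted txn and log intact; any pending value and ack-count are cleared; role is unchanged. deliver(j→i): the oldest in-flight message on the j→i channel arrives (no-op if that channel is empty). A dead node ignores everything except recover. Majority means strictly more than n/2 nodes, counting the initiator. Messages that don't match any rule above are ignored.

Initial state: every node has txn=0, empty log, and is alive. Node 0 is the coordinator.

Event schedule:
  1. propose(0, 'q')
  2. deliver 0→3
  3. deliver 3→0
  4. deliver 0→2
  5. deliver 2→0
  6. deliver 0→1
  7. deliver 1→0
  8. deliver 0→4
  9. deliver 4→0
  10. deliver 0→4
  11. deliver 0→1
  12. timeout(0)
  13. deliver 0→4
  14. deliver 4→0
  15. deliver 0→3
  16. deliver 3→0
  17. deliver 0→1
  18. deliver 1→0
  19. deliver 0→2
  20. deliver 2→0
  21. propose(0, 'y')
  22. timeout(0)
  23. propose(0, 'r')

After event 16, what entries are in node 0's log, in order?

q

e1 propose(0,'q'): 0[coor,t=1,-]
e2 deliver 0→3: 3[part,t=1,-]
e3 deliver 3→0: ·
e4 deliver 0→2: 2[part,t=1,-]
e5 deliver 2→0: ·
e6 deliver 0→1: 1[part,t=1,-]
e7 deliver 1→0: ·
e8 deliver 0→4: 4[part,t=1,-]
e9 deliver 4→0: 0[coor,t=1,q]
e10 deliver 0→4: 4[part,t=1,q]
e11 deliver 0→1: 1[part,t=1,q]
e12 timeout(0): 0[coor,t=2,q]
e13 deliver 0→4: 4[part,t=2,q]
e14 deliver 4→0: ·
e15 deliver 0→3: 3[part,t=1,q]
e16 deliver 3→0: ·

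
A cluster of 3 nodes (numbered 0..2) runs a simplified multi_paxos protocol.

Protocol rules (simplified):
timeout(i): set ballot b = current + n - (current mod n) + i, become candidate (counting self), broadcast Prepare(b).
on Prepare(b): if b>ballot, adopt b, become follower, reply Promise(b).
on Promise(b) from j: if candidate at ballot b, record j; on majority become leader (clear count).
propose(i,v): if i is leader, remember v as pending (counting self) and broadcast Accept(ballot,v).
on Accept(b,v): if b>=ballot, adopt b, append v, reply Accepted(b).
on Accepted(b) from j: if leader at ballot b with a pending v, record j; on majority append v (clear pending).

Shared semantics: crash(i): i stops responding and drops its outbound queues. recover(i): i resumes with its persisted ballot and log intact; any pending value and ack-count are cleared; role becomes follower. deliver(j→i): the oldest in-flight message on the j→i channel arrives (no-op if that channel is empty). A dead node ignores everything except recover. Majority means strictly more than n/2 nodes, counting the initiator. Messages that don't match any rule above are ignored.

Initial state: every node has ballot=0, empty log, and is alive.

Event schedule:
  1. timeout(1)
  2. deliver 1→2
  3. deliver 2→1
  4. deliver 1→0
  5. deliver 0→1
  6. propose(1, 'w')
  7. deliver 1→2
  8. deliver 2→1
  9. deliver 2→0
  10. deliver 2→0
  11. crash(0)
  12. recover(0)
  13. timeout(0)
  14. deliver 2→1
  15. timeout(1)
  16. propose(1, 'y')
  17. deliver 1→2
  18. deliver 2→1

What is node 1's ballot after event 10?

e1 timeout(1): 1[cand,b=4,-]
e2 deliver 1→2: 2[foll,b=4,-]
e3 deliver 2→1: 1[lead,b=4,-]
e4 deliver 1→0: 0[foll,b=4,-]
e5 deliver 0→1: ·
e6 propose(1,'w'): ·
e7 deliver 1→2: 2[foll,b=4,w]
e8 deliver 2→1: 1[lead,b=4,w]
e9 deliver 2→0: ·
e10 deliver 2→0: ·

4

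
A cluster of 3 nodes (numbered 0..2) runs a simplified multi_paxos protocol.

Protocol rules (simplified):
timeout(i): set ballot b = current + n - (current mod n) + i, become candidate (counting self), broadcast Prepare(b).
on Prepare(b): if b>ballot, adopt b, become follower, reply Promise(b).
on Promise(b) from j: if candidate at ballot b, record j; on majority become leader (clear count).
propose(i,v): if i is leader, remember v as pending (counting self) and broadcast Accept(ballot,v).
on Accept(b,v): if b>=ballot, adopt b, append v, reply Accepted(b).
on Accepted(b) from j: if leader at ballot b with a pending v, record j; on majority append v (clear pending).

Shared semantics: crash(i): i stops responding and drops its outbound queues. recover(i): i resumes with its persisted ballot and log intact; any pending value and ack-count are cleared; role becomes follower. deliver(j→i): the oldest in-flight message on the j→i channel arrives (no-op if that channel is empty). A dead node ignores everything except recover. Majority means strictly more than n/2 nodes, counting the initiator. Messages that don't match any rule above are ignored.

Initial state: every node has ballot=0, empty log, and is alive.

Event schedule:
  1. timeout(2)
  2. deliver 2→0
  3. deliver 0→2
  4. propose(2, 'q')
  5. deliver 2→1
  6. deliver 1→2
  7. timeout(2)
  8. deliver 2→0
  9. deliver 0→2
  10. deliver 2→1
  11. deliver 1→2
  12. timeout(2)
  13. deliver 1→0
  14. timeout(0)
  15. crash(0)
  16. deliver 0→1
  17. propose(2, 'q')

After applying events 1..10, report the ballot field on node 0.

step 1 timeout(2): 2={cand,b=5,log=-}
step 2 deliver 2→0: 0={foll,b=5,log=-}
step 3 deliver 0→2: 2={lead,b=5,log=-}
step 4 propose(2,'q'): —
step 5 deliver 2→1: 1={foll,b=5,log=-}
step 6 deliver 1→2: —
step 7 timeout(2): 2={cand,b=8,log=-}
step 8 deliver 2→0: 0={foll,b=5,log=q}
step 9 deliver 0→2: —
step 10 deliver 2→1: 1={foll,b=5,log=q}

5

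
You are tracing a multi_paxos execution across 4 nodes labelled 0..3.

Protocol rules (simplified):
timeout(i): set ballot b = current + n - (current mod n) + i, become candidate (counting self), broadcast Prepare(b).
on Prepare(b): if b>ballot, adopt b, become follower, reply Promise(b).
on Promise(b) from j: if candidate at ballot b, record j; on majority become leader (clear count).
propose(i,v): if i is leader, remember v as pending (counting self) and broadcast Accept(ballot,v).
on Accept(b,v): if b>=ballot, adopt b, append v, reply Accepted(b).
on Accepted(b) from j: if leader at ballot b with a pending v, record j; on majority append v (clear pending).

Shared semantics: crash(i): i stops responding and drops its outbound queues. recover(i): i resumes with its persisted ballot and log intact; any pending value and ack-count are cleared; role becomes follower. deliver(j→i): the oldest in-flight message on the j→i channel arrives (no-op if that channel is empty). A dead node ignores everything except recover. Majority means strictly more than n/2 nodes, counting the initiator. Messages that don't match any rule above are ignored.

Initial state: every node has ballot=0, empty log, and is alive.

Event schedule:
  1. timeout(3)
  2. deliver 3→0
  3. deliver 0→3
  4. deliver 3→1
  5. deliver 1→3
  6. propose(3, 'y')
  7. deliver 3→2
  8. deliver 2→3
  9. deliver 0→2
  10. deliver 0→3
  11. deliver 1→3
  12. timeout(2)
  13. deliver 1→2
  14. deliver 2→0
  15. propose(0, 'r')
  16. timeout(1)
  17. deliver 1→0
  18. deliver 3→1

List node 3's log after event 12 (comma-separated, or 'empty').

empty

[1] timeout(3) → N3(cand b7 [-])
[2] deliver 3→0 → N0(foll b7 [-])
[3] deliver 0→3 → ∅
[4] deliver 3→1 → N1(foll b7 [-])
[5] deliver 1→3 → N3(lead b7 [-])
[6] propose(3,'y') → ∅
[7] deliver 3→2 → N2(foll b7 [-])
[8] deliver 2→3 → ∅
[9] deliver 0→2 → ∅
[10] deliver 0→3 → ∅
[11] deliver 1→3 → ∅
[12] timeout(2) → N2(cand b10 [-])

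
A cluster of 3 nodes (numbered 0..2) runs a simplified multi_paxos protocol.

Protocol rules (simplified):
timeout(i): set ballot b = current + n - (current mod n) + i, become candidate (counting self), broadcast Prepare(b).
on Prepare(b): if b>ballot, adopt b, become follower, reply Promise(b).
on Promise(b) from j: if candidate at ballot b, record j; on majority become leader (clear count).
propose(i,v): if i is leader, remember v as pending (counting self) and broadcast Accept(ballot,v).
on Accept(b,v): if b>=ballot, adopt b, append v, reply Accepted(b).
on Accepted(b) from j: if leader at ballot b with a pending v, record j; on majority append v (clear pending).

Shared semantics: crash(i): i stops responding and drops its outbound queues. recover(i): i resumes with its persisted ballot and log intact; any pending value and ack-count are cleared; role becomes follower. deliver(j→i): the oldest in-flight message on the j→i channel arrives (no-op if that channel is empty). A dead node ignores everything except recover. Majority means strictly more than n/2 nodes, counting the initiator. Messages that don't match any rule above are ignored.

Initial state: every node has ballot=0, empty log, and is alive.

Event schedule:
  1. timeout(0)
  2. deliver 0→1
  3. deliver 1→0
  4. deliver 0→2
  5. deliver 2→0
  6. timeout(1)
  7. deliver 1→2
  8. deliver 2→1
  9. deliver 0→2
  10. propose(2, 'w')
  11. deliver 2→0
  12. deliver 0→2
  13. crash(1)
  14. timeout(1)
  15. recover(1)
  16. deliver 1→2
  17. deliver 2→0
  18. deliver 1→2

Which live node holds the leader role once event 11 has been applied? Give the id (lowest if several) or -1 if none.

e1 timeout(0): 0[cand,b=3,-]
e2 deliver 0→1: 1[foll,b=3,-]
e3 deliver 1→0: 0[lead,b=3,-]
e4 deliver 0→2: 2[foll,b=3,-]
e5 deliver 2→0: ·
e6 timeout(1): 1[cand,b=7,-]
e7 deliver 1→2: 2[foll,b=7,-]
e8 deliver 2→1: 1[lead,b=7,-]
e9 deliver 0→2: ·
e10 propose(2,'w'): ·
e11 deliver 2→0: ·

0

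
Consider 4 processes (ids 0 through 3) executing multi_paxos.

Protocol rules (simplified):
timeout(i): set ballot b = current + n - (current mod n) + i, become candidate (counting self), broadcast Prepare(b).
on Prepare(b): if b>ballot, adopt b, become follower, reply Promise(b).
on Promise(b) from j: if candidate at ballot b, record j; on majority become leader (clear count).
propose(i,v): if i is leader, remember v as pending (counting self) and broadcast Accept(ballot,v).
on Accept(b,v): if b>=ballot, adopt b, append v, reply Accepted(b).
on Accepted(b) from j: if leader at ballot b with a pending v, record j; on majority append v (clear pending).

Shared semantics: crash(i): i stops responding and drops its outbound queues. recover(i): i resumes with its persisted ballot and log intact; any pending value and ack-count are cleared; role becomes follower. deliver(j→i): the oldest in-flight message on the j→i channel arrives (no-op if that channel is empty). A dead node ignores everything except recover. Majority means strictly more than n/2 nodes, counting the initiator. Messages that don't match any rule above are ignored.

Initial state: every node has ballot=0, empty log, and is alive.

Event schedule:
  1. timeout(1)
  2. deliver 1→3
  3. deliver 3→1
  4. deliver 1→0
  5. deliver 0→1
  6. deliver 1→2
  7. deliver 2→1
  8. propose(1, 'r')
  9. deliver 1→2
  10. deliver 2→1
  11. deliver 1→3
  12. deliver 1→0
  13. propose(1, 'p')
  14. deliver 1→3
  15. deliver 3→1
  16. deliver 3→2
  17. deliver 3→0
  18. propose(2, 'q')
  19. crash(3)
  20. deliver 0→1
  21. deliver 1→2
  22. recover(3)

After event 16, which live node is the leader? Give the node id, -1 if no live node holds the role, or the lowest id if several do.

1

e1 timeout(1): 1[cand,b=5,-]
e2 deliver 1→3: 3[foll,b=5,-]
e3 deliver 3→1: ·
e4 deliver 1→0: 0[foll,b=5,-]
e5 deliver 0→1: 1[lead,b=5,-]
e6 deliver 1→2: 2[foll,b=5,-]
e7 deliver 2→1: ·
e8 propose(1,'r'): ·
e9 deliver 1→2: 2[foll,b=5,r]
e10 deliver 2→1: ·
e11 deliver 1→3: 3[foll,b=5,r]
e12 deliver 1→0: 0[foll,b=5,r]
e13 propose(1,'p'): ·
e14 deliver 1→3: 3[foll,b=5,r,p]
e15 deliver 3→1: ·
e16 deliver 3→2: ·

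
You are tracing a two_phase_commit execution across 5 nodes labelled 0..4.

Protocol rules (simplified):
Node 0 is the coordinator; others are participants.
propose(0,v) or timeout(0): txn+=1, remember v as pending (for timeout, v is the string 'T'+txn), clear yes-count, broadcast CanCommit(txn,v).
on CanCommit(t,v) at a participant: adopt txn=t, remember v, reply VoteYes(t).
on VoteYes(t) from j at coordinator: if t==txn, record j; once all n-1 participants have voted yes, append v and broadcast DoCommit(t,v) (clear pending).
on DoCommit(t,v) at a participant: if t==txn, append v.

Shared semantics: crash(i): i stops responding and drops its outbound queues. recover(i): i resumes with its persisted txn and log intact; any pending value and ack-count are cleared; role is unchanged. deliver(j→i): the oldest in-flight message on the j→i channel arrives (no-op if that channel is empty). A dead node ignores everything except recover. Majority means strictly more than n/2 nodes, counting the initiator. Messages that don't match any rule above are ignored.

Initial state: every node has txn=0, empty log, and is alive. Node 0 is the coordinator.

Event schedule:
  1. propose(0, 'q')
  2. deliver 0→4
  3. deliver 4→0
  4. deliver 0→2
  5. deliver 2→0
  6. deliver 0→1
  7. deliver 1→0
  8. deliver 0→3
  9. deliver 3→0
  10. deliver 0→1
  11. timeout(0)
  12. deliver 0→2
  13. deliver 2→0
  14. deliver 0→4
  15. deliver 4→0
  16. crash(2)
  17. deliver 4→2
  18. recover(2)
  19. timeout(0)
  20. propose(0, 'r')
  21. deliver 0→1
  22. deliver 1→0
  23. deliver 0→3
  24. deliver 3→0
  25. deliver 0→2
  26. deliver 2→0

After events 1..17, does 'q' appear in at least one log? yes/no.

e1 propose(0,'q'): 0[coor,t=1,-]
e2 deliver 0→4: 4[part,t=1,-]
e3 deliver 4→0: ·
e4 deliver 0→2: 2[part,t=1,-]
e5 deliver 2→0: ·
e6 deliver 0→1: 1[part,t=1,-]
e7 deliver 1→0: ·
e8 deliver 0→3: 3[part,t=1,-]
e9 deliver 3→0: 0[coor,t=1,q]
e10 deliver 0→1: 1[part,t=1,q]
e11 timeout(0): 0[coor,t=2,q]
e12 deliver 0→2: 2[part,t=1,q]
e13 deliver 2→0: ·
e14 deliver 0→4: 4[part,t=1,q]
e15 deliver 4→0: ·
e16 crash(2): 2[✗part,t=1,q]
e17 deliver 4→2: ·

yes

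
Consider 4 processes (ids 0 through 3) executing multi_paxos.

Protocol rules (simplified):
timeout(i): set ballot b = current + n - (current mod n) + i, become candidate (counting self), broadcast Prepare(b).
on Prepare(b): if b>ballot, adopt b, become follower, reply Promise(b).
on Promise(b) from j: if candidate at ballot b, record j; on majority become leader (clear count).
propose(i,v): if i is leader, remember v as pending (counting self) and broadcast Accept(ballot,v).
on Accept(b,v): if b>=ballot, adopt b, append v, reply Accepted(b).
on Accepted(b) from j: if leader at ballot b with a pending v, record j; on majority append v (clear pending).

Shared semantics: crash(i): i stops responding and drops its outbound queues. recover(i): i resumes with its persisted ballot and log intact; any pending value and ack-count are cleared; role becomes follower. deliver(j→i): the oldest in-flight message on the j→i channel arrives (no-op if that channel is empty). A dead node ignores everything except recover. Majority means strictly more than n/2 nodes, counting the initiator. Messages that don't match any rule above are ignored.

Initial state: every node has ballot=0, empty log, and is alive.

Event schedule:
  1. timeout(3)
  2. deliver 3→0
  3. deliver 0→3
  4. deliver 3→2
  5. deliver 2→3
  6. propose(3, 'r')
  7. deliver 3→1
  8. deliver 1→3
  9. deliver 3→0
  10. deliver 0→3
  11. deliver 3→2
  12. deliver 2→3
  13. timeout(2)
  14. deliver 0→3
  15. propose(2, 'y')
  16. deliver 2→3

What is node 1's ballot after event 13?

[1] timeout(3) → N3(cand b7 [-])
[2] deliver 3→0 → N0(foll b7 [-])
[3] deliver 0→3 → ∅
[4] deliver 3→2 → N2(foll b7 [-])
[5] deliver 2→3 → N3(lead b7 [-])
[6] propose(3,'r') → ∅
[7] deliver 3→1 → N1(foll b7 [-])
[8] deliver 1→3 → ∅
[9] deliver 3→0 → N0(foll b7 [r])
[10] deliver 0→3 → ∅
[11] deliver 3→2 → N2(foll b7 [r])
[12] deliver 2→3 → N3(lead b7 [r])
[13] timeout(2) → N2(cand b10 [r])

7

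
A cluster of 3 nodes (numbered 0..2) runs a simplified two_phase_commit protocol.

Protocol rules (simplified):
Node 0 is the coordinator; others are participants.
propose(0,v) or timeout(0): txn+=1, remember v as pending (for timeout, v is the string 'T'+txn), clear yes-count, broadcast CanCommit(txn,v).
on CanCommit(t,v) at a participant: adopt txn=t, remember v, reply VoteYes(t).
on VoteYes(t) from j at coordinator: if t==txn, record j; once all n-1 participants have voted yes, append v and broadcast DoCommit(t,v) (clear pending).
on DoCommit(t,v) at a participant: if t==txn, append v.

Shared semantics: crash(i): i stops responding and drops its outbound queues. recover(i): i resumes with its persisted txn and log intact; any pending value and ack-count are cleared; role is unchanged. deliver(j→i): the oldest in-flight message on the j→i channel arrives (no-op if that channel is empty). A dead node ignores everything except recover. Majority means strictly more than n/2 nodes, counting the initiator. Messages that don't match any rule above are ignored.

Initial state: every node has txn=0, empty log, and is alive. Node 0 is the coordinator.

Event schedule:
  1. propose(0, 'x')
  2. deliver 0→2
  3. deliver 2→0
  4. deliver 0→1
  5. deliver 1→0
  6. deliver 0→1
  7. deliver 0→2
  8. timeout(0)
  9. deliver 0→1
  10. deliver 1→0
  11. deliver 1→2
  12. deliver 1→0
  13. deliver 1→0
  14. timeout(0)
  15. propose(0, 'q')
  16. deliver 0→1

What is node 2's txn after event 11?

1

step 1 propose(0,'x'): 0={coor,t=1,log=-}
step 2 deliver 0→2: 2={part,t=1,log=-}
step 3 deliver 2→0: —
step 4 deliver 0→1: 1={part,t=1,log=-}
step 5 deliver 1→0: 0={coor,t=1,log=x}
step 6 deliver 0→1: 1={part,t=1,log=x}
step 7 deliver 0→2: 2={part,t=1,log=x}
step 8 timeout(0): 0={coor,t=2,log=x}
step 9 deliver 0→1: 1={part,t=2,log=x}
step 10 deliver 1→0: —
step 11 deliver 1→2: —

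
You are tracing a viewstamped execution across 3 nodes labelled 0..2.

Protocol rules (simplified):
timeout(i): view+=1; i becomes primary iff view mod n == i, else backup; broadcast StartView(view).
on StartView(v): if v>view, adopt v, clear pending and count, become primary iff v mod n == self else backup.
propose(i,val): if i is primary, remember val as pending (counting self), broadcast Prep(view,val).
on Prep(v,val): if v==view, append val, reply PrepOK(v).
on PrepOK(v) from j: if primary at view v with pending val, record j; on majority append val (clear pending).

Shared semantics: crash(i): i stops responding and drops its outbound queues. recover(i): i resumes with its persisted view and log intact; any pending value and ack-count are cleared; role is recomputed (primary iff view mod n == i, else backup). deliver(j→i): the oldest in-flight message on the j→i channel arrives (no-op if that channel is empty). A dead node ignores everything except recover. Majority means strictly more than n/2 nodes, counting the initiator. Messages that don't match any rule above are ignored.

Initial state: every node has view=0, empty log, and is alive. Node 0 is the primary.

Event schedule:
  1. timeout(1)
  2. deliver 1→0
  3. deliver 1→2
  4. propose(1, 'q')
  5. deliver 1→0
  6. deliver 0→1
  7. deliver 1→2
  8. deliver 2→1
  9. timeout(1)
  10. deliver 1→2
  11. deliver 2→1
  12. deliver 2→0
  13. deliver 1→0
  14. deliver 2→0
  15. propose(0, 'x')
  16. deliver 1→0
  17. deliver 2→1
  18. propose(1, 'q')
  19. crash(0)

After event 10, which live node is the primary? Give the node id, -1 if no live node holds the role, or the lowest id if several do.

after 1 — timeout(1): n1:prim/v1/[-]
after 2 — deliver 1→0: n0:back/v1/[-]
after 3 — deliver 1→2: n2:back/v1/[-]
after 4 — propose(1,'q'): ·
after 5 — deliver 1→0: n0:back/v1/[q]
after 6 — deliver 0→1: n1:prim/v1/[q]
after 7 — deliver 1→2: n2:back/v1/[q]
after 8 — deliver 2→1: ·
after 9 — timeout(1): n1:back/v2/[q]
after 10 — deliver 1→2: n2:prim/v2/[q]

2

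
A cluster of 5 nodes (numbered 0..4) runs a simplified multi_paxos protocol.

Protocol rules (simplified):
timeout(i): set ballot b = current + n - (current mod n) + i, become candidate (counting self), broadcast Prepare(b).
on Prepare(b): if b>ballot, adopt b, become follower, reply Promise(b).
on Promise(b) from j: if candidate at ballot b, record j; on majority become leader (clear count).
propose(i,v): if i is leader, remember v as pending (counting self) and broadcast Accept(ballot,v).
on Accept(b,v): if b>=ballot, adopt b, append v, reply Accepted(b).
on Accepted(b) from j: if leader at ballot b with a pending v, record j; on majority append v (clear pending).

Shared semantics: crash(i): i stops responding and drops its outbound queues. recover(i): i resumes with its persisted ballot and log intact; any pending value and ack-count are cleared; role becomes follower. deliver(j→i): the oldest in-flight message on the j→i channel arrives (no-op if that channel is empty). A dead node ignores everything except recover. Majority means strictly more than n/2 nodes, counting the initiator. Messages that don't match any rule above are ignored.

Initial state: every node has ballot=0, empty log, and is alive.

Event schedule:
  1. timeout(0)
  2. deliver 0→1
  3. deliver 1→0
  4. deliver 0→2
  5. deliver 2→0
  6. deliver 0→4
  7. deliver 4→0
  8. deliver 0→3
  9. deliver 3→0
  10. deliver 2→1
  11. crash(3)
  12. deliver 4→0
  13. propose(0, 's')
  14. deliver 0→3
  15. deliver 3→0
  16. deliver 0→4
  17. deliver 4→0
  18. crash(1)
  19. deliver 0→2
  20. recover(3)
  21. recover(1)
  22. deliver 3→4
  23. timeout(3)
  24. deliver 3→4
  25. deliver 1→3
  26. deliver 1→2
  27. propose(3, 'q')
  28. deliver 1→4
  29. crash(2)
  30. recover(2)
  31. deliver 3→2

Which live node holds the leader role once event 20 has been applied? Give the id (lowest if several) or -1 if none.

step 1 timeout(0): 0={cand,b=5,log=-}
step 2 deliver 0→1: 1={foll,b=5,log=-}
step 3 deliver 1→0: —
step 4 deliver 0→2: 2={foll,b=5,log=-}
step 5 deliver 2→0: 0={lead,b=5,log=-}
step 6 deliver 0→4: 4={foll,b=5,log=-}
step 7 deliver 4→0: —
step 8 deliver 0→3: 3={foll,b=5,log=-}
step 9 deliver 3→0: —
step 10 deliver 2→1: —
step 11 crash(3): 3={✗foll,b=5,log=-}
step 12 deliver 4→0: —
step 13 propose(0,'s'): —
step 14 deliver 0→3: —
step 15 deliver 3→0: —
step 16 deliver 0→4: 4={foll,b=5,log=s}
step 17 deliver 4→0: —
step 18 crash(1): 1={✗foll,b=5,log=-}
step 19 deliver 0→2: 2={foll,b=5,log=s}
step 20 recover(3): 3={foll,b=5,log=-}

0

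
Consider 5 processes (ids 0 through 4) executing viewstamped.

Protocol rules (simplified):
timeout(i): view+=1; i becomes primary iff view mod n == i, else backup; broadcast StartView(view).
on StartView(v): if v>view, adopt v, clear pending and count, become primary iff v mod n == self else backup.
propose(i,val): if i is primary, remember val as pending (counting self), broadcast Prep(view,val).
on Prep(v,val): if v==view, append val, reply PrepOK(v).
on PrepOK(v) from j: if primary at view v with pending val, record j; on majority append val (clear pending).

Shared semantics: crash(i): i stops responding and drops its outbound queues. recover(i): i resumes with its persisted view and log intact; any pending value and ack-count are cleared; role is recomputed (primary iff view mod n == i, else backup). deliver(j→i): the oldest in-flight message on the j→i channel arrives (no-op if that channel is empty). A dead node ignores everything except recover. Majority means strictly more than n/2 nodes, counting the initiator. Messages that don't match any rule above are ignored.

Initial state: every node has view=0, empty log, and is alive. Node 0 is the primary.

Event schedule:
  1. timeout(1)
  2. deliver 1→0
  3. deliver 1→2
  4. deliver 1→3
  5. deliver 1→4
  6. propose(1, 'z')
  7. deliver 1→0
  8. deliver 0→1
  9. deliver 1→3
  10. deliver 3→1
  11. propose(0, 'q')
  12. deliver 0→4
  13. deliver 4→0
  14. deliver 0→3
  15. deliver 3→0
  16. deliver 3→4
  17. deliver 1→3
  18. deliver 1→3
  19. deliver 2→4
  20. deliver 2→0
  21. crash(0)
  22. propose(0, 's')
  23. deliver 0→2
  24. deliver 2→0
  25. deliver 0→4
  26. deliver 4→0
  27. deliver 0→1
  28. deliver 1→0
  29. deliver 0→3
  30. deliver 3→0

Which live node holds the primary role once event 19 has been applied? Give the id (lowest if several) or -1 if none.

[1] timeout(1) → N1(prim v1 [-])
[2] deliver 1→0 → N0(back v1 [-])
[3] deliver 1→2 → N2(back v1 [-])
[4] deliver 1→3 → N3(back v1 [-])
[5] deliver 1→4 → N4(back v1 [-])
[6] propose(1,'z') → ∅
[7] deliver 1→0 → N0(back v1 [z])
[8] deliver 0→1 → ∅
[9] deliver 1→3 → N3(back v1 [z])
[10] deliver 3→1 → N1(prim v1 [z])
[11] propose(0,'q') → ∅
[12] deliver 0→4 → ∅
[13] deliver 4→0 → ∅
[14] deliver 0→3 → ∅
[15] deliver 3→0 → ∅
[16] deliver 3→4 → ∅
[17] deliver 1→3 → ∅
[18] deliver 1→3 → ∅
[19] deliver 2→4 → ∅

1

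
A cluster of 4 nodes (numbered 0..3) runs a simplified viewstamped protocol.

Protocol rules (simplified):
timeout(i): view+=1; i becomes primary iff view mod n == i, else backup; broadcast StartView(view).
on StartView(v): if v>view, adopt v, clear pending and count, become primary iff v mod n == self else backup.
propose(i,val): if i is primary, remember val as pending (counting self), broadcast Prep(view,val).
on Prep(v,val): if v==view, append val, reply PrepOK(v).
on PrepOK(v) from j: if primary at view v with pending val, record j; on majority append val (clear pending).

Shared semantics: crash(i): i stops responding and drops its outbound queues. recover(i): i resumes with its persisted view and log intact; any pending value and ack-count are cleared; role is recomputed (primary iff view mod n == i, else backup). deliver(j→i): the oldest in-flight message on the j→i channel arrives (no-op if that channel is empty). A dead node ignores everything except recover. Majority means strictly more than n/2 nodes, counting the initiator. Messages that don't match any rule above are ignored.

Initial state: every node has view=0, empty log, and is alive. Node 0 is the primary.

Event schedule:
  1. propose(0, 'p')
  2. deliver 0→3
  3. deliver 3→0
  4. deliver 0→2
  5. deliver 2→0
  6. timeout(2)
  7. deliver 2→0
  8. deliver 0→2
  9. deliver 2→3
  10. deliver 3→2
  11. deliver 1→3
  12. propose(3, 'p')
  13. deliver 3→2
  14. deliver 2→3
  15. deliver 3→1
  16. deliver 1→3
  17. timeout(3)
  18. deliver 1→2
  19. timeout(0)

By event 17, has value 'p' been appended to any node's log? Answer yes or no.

step 1 propose(0,'p'): —
step 2 deliver 0→3: 3={back,v=0,log=p}
step 3 deliver 3→0: —
step 4 deliver 0→2: 2={back,v=0,log=p}
step 5 deliver 2→0: 0={prim,v=0,log=p}
step 6 timeout(2): 2={back,v=1,log=p}
step 7 deliver 2→0: 0={back,v=1,log=p}
step 8 deliver 0→2: —
step 9 deliver 2→3: 3={back,v=1,log=p}
step 10 deliver 3→2: —
step 11 deliver 1→3: —
step 12 propose(3,'p'): —
step 13 deliver 3→2: —
step 14 deliver 2→3: —
step 15 deliver 3→1: —
step 16 deliver 1→3: —
step 17 timeout(3): 3={back,v=2,log=p}

yes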